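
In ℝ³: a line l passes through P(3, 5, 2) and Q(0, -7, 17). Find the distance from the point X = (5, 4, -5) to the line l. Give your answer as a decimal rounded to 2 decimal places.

A direction vector for l is Q − P = (-3, -12, 15).
Taking (3, 5, 2) on l with direction v = (-3, -12, 15): w = X − (3, 5, 2) = (2, -1, -7), and w × v = (-99, -9, -27).
Distance = |w × v| / |v| = √10611 / √378 ≈ 5.30.

5.30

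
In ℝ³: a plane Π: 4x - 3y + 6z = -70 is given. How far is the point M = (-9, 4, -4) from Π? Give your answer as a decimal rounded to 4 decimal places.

0.2561

n·M − d = (4)·(-9) + (-3)·(4) + (6)·(-4) − (-70) = -2; |n| = √61.
Distance = |-2| / √61 = 2/√61 ≈ 0.2561.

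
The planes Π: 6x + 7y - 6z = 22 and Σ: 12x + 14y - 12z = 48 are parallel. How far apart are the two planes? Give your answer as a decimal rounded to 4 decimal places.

0.1818

Rescale Σ by 1/2: 6x + 7y - 6z = 24. Then distance = |22 − 24| / √121 ≈ 0.1818.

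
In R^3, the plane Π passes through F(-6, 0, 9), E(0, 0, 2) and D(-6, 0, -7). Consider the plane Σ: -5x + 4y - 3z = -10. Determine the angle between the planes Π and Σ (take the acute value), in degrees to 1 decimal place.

FE = (6, 0, -7), FD = (0, 0, -16); a normal to Π is FE × FD = (0, 96, 0).
Using F: Π has equation 96y = 0.
cos θ = |n₁·n₂| / (|n₁||n₂|) = |384| / (√9216 · √50).
θ = arccos(0.56569) ≈ 55.6°.

55.6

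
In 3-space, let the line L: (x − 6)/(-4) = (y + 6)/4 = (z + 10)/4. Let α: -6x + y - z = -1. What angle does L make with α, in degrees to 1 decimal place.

L has direction (-4, 4, 4) through (6, -6, -10).
sin θ = |n·v| / (|n||v|) = |24| / (√38 · √48) = 0.56195.
θ ≈ 34.2°.

34.2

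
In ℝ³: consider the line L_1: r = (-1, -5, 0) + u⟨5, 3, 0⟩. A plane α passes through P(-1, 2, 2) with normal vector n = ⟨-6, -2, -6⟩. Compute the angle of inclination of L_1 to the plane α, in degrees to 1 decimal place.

α: n·r = n·P gives -6x - 2y - 6z = -10.
sin θ = |n·v| / (|n||v|) = |-36| / (√76 · √34) = 0.70820.
θ ≈ 45.1°.

45.1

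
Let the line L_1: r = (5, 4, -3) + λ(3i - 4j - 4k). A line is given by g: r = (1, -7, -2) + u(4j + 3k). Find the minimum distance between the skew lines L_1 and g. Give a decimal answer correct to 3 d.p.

6.119

Common perpendicular direction n = (3, -4, -4) × (0, 4, 3) = (4, -9, 12).
With w = (1, -7, -2) − (5, 4, -3) = (-4, -11, 1), w · n = 95.
Distance = |w · n| / |n| = |95| / √241 ≈ 6.119.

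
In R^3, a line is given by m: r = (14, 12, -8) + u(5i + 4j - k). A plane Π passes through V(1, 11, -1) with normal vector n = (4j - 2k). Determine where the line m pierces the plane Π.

(9, 8, -7)

Π: n·r = n·V gives 4y - 2z = 46.
Substitute r = (14, 12, -8) + t(5, 4, -1) into the plane: 64 + 18t = 46, so t = -1.
Intersection: (14, 12, -8) + (-1)·(5, 4, -1) = (9, 8, -7).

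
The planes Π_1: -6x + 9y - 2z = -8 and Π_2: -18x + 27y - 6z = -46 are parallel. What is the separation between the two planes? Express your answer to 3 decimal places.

Rescale Π_2 by 1/3: -6x + 9y - 2z = -46/3. Then distance = |-8 − (-46/3)| / √121 ≈ 0.667.

0.667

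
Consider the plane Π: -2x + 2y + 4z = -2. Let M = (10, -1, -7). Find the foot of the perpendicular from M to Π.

(6, 3, 1)

Foot = M − λn with λ = (n·M − d)/|n|² = (-50 − (-2))/24 = -2.
Foot = (10, -1, -7) − (-2)·(-2, 2, 4) = (6, 3, 1).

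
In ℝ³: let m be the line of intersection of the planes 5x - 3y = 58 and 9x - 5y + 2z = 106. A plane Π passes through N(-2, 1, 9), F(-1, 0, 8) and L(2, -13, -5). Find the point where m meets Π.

Direction of m: (5, -3, 0) × (9, -5, 2) = (-6, -10, 2).
A point on m: solving the two plane equations with x = -1 gives (-1, -21, 5).
NF = (1, -1, -1), NL = (4, -14, -14); a normal to Π is NF × NL = (0, 10, -10).
Using N: Π has equation 10y - 10z = -80.
Substitute r = (-1, -21, 5) + t(-6, -10, 2) into the plane: -260 + (-120)t = -80, so t = -3/2.
Intersection: (-1, -21, 5) + (-3/2)·(-6, -10, 2) = (8, -6, 2).

(8, -6, 2)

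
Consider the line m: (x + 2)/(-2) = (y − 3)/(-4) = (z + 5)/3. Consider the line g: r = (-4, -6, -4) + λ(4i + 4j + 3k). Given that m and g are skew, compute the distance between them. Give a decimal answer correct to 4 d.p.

m has direction (-2, -4, 3) through (-2, 3, -5).
Common perpendicular direction n = (-2, -4, 3) × (4, 4, 3) = (-24, 18, 8).
With w = (-4, -6, -4) − (-2, 3, -5) = (-2, -9, 1), w · n = -106.
Distance = |w · n| / |n| = |-106| / √964 ≈ 3.4140.

3.4140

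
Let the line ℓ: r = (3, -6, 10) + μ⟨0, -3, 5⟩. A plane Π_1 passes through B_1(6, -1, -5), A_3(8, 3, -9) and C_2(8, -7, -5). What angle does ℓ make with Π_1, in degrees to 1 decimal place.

23.8

B_1A_3 = (2, 4, -4), B_1C_2 = (2, -6, 0); a normal to Π_1 is B_1A_3 × B_1C_2 = (-24, -8, -20).
Using B_1: Π_1 has equation -24x - 8y - 20z = -36.
sin θ = |n·v| / (|n||v|) = |-76| / (√1040 · √34) = 0.40416.
θ ≈ 23.8°.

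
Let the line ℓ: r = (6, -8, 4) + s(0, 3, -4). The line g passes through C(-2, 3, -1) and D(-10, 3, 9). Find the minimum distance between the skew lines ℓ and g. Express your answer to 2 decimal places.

A direction vector for g is D − C = (-8, 0, 10).
Common perpendicular direction n = (0, 3, -4) × (-8, 0, 10) = (30, 32, 24).
With w = (-2, 3, -1) − (6, -8, 4) = (-8, 11, -5), w · n = -8.
Distance = |w · n| / |n| = |-8| / √2500 ≈ 0.16.

0.16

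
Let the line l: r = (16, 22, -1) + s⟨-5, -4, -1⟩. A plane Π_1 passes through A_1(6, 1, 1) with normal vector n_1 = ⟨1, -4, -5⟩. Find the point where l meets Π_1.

(-4, 6, -5)

Π_1: n_1·r = n_1·A_1 gives x - 4y - 5z = -3.
Substitute r = (16, 22, -1) + t(-5, -4, -1) into the plane: -67 + 16t = -3, so t = 4.
Intersection: (16, 22, -1) + 4·(-5, -4, -1) = (-4, 6, -5).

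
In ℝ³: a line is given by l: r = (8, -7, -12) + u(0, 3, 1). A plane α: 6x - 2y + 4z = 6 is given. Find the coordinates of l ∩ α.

Substitute r = (8, -7, -12) + t(0, 3, 1) into the plane: 14 + (-2)t = 6, so t = 4.
Intersection: (8, -7, -12) + 4·(0, 3, 1) = (8, 5, -8).

(8, 5, -8)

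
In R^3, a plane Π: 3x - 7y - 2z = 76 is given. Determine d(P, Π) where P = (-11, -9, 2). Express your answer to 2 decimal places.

6.35

n·P − d = (3)·(-11) + (-7)·(-9) + (-2)·(2) − 76 = -50; |n| = √62.
Distance = |-50| / √62 = 50/√62 ≈ 6.35.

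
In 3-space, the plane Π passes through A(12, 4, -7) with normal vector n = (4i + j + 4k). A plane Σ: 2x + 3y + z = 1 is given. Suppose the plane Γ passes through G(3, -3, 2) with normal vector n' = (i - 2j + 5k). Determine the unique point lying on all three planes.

(6, -4, 1)

Π: n·r = n·A gives 4x + y + 4z = 24.
Γ: n'·r = n'·G gives x - 2y + 5z = 19.
Solving the 3×3 linear system 4x + y + 4z = 24, 2x + 3y + z = 1, x - 2y + 5z = 19 (e.g. by elimination or Cramer's rule, determinant = 31) gives (6, -4, 1).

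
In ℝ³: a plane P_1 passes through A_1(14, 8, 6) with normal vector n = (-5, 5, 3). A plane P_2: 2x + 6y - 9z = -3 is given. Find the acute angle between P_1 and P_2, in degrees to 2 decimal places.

85.25

P_1: n·r = n·A_1 gives -5x + 5y + 3z = -12.
cos θ = |n₁·n₂| / (|n₁||n₂|) = |-7| / (√59 · √121).
θ = arccos(0.08285) ≈ 85.25°.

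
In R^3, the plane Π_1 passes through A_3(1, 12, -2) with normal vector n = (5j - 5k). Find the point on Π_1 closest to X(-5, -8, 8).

(-5, 7, -7)

Π_1: n·r = n·A_3 gives 5y - 5z = 70.
Foot = X − λn with λ = (n·X − d)/|n|² = (-80 − 70)/50 = -3.
Foot = (-5, -8, 8) − (-3)·(0, 5, -5) = (-5, 7, -7).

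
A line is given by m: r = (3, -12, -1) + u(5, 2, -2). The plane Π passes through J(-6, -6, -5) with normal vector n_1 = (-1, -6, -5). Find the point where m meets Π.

(8, -10, -3)

Π: n_1·r = n_1·J gives -x - 6y - 5z = 67.
Substitute r = (3, -12, -1) + t(5, 2, -2) into the plane: 74 + (-7)t = 67, so t = 1.
Intersection: (3, -12, -1) + 1·(5, 2, -2) = (8, -10, -3).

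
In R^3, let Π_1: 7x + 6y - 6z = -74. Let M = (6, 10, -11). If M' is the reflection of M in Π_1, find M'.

λ = (n·M − d)/|n|² = (168 − (-74))/121 = 2.
Reflection = M − 2λn = (6, 10, -11) − 4·(7, 6, -6) = (-22, -14, 13).

(-22, -14, 13)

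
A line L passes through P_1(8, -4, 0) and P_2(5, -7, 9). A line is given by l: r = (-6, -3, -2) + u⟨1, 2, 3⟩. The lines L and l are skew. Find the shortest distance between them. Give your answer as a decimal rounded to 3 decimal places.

12.336

A direction vector for L is P_2 − P_1 = (-3, -3, 9).
Common perpendicular direction n = (-3, -3, 9) × (1, 2, 3) = (-27, 18, -3).
With w = (-6, -3, -2) − (8, -4, 0) = (-14, 1, -2), w · n = 402.
Distance = |w · n| / |n| = |402| / √1062 ≈ 12.336.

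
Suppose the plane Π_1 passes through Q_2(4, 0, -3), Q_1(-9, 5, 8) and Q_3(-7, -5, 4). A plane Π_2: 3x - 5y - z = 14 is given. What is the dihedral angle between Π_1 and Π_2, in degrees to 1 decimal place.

70.6

Q_2Q_1 = (-13, 5, 11), Q_2Q_3 = (-11, -5, 7); a normal to Π_1 is Q_2Q_1 × Q_2Q_3 = (90, -30, 120).
Using Q_2: Π_1 has equation 90x - 30y + 120z = 0.
cos θ = |n₁·n₂| / (|n₁||n₂|) = |300| / (√23400 · √35).
θ = arccos(0.33150) ≈ 70.6°.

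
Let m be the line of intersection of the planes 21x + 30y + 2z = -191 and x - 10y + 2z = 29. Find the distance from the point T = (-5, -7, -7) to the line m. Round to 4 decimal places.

3.8667

Direction of m: (21, 30, 2) × (1, -10, 2) = (80, -40, -240).
A point on m: solving the two plane equations with x = -3 gives (-3, -4, -4).
Taking (-3, -4, -4) on m with direction v = (80, -40, -240): w = T − (-3, -4, -4) = (-2, -3, -3), and w × v = (600, -720, 320).
Distance = |w × v| / |v| = √980800 / √65600 ≈ 3.8667.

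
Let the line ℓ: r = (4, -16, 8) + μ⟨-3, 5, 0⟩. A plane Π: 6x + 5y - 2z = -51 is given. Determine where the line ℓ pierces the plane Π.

Substitute r = (4, -16, 8) + t(-3, 5, 0) into the plane: -72 + 7t = -51, so t = 3.
Intersection: (4, -16, 8) + 3·(-3, 5, 0) = (-5, -1, 8).

(-5, -1, 8)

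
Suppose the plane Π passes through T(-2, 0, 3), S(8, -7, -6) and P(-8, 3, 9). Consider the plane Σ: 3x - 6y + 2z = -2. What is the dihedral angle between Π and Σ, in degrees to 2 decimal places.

TS = (10, -7, -9), TP = (-6, 3, 6); a normal to Π is TS × TP = (-15, -6, -12).
Using T: Π has equation -15x - 6y - 12z = -6.
cos θ = |n₁·n₂| / (|n₁||n₂|) = |-33| / (√405 · √49).
θ = arccos(0.23425) ≈ 76.45°.

76.45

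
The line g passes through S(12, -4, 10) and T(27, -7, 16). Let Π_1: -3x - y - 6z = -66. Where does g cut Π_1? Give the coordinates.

(7, -3, 8)

A direction vector for g is T − S = (15, -3, 6).
Substitute r = (12, -4, 10) + t(15, -3, 6) into the plane: -92 + (-78)t = -66, so t = -1/3.
Intersection: (12, -4, 10) + (-1/3)·(15, -3, 6) = (7, -3, 8).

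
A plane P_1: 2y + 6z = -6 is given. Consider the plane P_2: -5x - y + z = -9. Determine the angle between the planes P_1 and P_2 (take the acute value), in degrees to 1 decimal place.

83.0

cos θ = |n₁·n₂| / (|n₁||n₂|) = |4| / (√40 · √27).
θ = arccos(0.12172) ≈ 83.0°.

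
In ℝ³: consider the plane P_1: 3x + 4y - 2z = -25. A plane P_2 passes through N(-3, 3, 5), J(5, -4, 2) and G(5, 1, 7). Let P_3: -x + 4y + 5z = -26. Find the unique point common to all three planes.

(-5, -4, -3)

NJ = (8, -7, -3), NG = (8, -2, 2); a normal to P_2 is NJ × NG = (-20, -40, 40).
Using N: P_2 has equation -20x - 40y + 40z = 140.
Solving the 3×3 linear system 3x + 4y - 2z = -25, -20x - 40y + 40z = 140, -x + 4y + 5z = -26 (e.g. by elimination or Cramer's rule, determinant = -600) gives (-5, -4, -3).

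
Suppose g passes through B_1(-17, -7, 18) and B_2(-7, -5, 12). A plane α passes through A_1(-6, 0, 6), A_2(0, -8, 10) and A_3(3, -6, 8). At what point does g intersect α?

(3, -3, 6)

A direction vector for g is B_2 − B_1 = (10, 2, -6).
A_1A_2 = (6, -8, 4), A_1A_3 = (9, -6, 2); a normal to α is A_1A_2 × A_1A_3 = (8, 24, 36).
Using A_1: α has equation 8x + 24y + 36z = 168.
Substitute r = (-17, -7, 18) + t(10, 2, -6) into the plane: 344 + (-88)t = 168, so t = 2.
Intersection: (-17, -7, 18) + 2·(10, 2, -6) = (3, -3, 6).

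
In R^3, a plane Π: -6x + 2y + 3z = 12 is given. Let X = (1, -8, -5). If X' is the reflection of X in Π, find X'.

λ = (n·X − d)/|n|² = (-37 − 12)/49 = -1.
Reflection = X − 2λn = (1, -8, -5) − (-2)·(-6, 2, 3) = (-11, -4, 1).

(-11, -4, 1)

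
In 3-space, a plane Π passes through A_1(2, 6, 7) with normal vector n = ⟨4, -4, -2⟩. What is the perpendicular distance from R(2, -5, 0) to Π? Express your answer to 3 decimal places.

9.667

Π: n·r = n·A_1 gives 4x - 4y - 2z = -30.
n·R − d = (4)·(2) + (-4)·(-5) + (-2)·(0) − (-30) = 58; |n| = √36.
Distance = |58| / √36 = 58/√36 ≈ 9.667.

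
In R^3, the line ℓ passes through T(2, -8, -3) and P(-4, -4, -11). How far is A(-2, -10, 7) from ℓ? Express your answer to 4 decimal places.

9.2027

A direction vector for ℓ is P − T = (-6, 4, -8).
Taking (2, -8, -3) on ℓ with direction v = (-6, 4, -8): w = A − (2, -8, -3) = (-4, -2, 10), and w × v = (-24, -92, -28).
Distance = |w × v| / |v| = √9824 / √116 ≈ 9.2027.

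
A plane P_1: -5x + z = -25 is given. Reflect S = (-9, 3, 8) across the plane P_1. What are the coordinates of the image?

(21, 3, 2)

λ = (n·S − d)/|n|² = (53 − (-25))/26 = 3.
Reflection = S − 2λn = (-9, 3, 8) − 6·(-5, 0, 1) = (21, 3, 2).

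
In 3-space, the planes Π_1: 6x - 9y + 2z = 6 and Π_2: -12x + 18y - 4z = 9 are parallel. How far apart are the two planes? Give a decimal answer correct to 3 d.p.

Rescale Π_2 by 1/(-2): 6x - 9y + 2z = -9/2. Then distance = |6 − (-9/2)| / √121 ≈ 0.955.

0.955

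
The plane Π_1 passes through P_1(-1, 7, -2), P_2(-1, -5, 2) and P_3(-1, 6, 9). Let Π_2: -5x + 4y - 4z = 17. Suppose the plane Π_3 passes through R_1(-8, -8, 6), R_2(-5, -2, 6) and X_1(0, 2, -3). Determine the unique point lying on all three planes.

P_1P_2 = (0, -12, 4), P_1P_3 = (0, -1, 11); a normal to Π_1 is P_1P_2 × P_1P_3 = (-128, 0, 0).
Using P_1: Π_1 has equation -128x = 128.
R_1R_2 = (3, 6, 0), R_1X_1 = (8, 10, -9); a normal to Π_3 is R_1R_2 × R_1X_1 = (-54, 27, -18).
Using R_1: Π_3 has equation -54x + 27y - 18z = 108.
Solving the 3×3 linear system -128x = 128, -5x + 4y - 4z = 17, -54x + 27y - 18z = 108 (e.g. by elimination or Cramer's rule, determinant = -4608) gives (-1, 0, -3).

(-1, 0, -3)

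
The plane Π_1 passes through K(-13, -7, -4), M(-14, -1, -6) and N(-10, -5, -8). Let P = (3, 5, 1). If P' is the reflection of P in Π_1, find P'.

(-21, -7, -23)

KM = (-1, 6, -2), KN = (3, 2, -4); a normal to Π_1 is KM × KN = (-20, -10, -20).
Using K: Π_1 has equation -20x - 10y - 20z = 410.
λ = (n·P − d)/|n|² = (-130 − 410)/900 = -3/5.
Reflection = P − 2λn = (3, 5, 1) − (-6/5)·(-20, -10, -20) = (-21, -7, -23).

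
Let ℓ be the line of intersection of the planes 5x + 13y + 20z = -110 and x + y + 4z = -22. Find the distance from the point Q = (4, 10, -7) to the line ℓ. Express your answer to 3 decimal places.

Direction of ℓ: (5, 13, 20) × (1, 1, 4) = (32, 0, -8).
A point on ℓ: solving the two plane equations with x = -10 gives (-10, 0, -3).
Taking (-10, 0, -3) on ℓ with direction v = (32, 0, -8): w = Q − (-10, 0, -3) = (14, 10, -4), and w × v = (-80, -16, -320).
Distance = |w × v| / |v| = √109056 / √1088 ≈ 10.012.

10.012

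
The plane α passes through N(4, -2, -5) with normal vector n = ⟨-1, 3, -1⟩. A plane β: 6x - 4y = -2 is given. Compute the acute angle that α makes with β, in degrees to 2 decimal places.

α: n·r = n·N gives -x + 3y - z = -5.
cos θ = |n₁·n₂| / (|n₁||n₂|) = |-18| / (√11 · √52).
θ = arccos(0.75262) ≈ 41.18°.

41.18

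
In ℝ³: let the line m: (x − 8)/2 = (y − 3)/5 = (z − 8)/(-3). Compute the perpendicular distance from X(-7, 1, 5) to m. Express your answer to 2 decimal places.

m has direction (2, 5, -3) through (8, 3, 8).
Taking (8, 3, 8) on m with direction v = (2, 5, -3): w = X − (8, 3, 8) = (-15, -2, -3), and w × v = (21, -51, -71).
Distance = |w × v| / |v| = √8083 / √38 ≈ 14.58.

14.58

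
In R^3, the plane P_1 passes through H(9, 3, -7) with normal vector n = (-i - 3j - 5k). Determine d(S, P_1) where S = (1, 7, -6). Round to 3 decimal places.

1.521

P_1: n·r = n·H gives -x - 3y - 5z = 17.
n·S − d = (-1)·(1) + (-3)·(7) + (-5)·(-6) − 17 = -9; |n| = √35.
Distance = |-9| / √35 = 9/√35 ≈ 1.521.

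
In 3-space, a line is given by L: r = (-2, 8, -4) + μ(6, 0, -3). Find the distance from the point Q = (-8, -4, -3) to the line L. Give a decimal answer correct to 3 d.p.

12.133

Taking (-2, 8, -4) on L with direction v = (6, 0, -3): w = Q − (-2, 8, -4) = (-6, -12, 1), and w × v = (36, -12, 72).
Distance = |w × v| / |v| = √6624 / √45 ≈ 12.133.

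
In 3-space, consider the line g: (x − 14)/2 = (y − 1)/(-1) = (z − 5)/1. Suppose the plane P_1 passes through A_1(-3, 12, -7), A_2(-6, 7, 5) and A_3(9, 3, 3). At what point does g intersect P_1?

(6, 5, 1)

g has direction (2, -1, 1) through (14, 1, 5).
A_1A_2 = (-3, -5, 12), A_1A_3 = (12, -9, 10); a normal to P_1 is A_1A_2 × A_1A_3 = (58, 174, 87).
Using A_1: P_1 has equation 58x + 174y + 87z = 1305.
Substitute r = (14, 1, 5) + t(2, -1, 1) into the plane: 1421 + 29t = 1305, so t = -4.
Intersection: (14, 1, 5) + (-4)·(2, -1, 1) = (6, 5, 1).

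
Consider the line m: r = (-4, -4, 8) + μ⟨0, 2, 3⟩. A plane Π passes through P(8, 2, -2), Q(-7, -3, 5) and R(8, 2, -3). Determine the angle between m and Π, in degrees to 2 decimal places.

31.75

PQ = (-15, -5, 7), PR = (0, 0, -1); a normal to Π is PQ × PR = (5, -15, 0).
Using P: Π has equation 5x - 15y = 10.
sin θ = |n·v| / (|n||v|) = |-30| / (√250 · √13) = 0.52623.
θ ≈ 31.75°.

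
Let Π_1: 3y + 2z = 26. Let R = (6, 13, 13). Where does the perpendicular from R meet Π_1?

Foot = R − λn with λ = (n·R − d)/|n|² = (65 − 26)/13 = 3.
Foot = (6, 13, 13) − 3·(0, 3, 2) = (6, 4, 7).

(6, 4, 7)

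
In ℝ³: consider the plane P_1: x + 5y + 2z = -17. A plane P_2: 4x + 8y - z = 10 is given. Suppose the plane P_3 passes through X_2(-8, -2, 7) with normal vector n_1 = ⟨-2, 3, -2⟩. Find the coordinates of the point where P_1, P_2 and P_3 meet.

(5, -2, -6)

P_3: n_1·r = n_1·X_2 gives -2x + 3y - 2z = -4.
Solving the 3×3 linear system x + 5y + 2z = -17, 4x + 8y - z = 10, -2x + 3y - 2z = -4 (e.g. by elimination or Cramer's rule, determinant = 93) gives (5, -2, -6).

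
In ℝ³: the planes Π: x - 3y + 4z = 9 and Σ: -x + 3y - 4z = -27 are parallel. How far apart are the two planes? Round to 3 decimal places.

Rescale Σ by 1/(-1): x - 3y + 4z = 27. Then distance = |9 − 27| / √26 ≈ 3.530.

3.530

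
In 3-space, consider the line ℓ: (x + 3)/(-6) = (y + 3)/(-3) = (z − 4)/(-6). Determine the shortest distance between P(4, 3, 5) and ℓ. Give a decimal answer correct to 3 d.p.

5.676

ℓ has direction (-6, -3, -6) through (-3, -3, 4).
Taking (-3, -3, 4) on ℓ with direction v = (-6, -3, -6): w = P − (-3, -3, 4) = (7, 6, 1), and w × v = (-33, 36, 15).
Distance = |w × v| / |v| = √2610 / √81 ≈ 5.676.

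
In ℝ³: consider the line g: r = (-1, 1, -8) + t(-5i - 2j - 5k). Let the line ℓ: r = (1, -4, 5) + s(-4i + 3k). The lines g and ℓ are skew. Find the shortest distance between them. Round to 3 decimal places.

7.994

Common perpendicular direction n = (-5, -2, -5) × (-4, 0, 3) = (-6, 35, -8).
With w = (1, -4, 5) − (-1, 1, -8) = (2, -5, 13), w · n = -291.
Distance = |w · n| / |n| = |-291| / √1325 ≈ 7.994.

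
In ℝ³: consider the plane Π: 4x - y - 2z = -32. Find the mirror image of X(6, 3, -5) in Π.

(-18, 9, 7)

λ = (n·X − d)/|n|² = (31 − (-32))/21 = 3.
Reflection = X − 2λn = (6, 3, -5) − 6·(4, -1, -2) = (-18, 9, 7).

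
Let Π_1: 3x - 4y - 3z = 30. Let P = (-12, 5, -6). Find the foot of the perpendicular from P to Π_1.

Foot = P − λn with λ = (n·P − d)/|n|² = (-38 − 30)/34 = -2.
Foot = (-12, 5, -6) − (-2)·(3, -4, -3) = (-6, -3, -12).

(-6, -3, -12)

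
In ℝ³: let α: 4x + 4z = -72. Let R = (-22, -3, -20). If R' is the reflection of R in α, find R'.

(2, -3, 4)

λ = (n·R − d)/|n|² = (-168 − (-72))/32 = -3.
Reflection = R − 2λn = (-22, -3, -20) − (-6)·(4, 0, 4) = (2, -3, 4).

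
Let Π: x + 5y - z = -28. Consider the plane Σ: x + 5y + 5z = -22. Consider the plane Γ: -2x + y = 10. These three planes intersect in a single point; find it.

(-7, -4, 1)

Solving the 3×3 linear system x + 5y - z = -28, x + 5y + 5z = -22, -2x + y = 10 (e.g. by elimination or Cramer's rule, determinant = -66) gives (-7, -4, 1).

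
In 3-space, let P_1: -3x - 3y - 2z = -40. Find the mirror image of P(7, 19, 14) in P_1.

(-11, 1, 2)

λ = (n·P − d)/|n|² = (-106 − (-40))/22 = -3.
Reflection = P − 2λn = (7, 19, 14) − (-6)·(-3, -3, -2) = (-11, 1, 2).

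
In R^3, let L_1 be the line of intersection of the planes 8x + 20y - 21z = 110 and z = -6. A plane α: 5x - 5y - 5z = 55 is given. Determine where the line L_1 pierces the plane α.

Direction of L_1: (8, 20, -21) × (0, 0, 1) = (20, -8, 0).
A point on L_1: solving the two plane equations with x = 23 gives (23, -10, -6).
Substitute r = (23, -10, -6) + t(20, -8, 0) into the plane: 195 + 140t = 55, so t = -1.
Intersection: (23, -10, -6) + (-1)·(20, -8, 0) = (3, -2, -6).

(3, -2, -6)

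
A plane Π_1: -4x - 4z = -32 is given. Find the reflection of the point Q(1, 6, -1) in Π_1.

λ = (n·Q − d)/|n|² = (0 − (-32))/32 = 1.
Reflection = Q − 2λn = (1, 6, -1) − 2·(-4, 0, -4) = (9, 6, 7).

(9, 6, 7)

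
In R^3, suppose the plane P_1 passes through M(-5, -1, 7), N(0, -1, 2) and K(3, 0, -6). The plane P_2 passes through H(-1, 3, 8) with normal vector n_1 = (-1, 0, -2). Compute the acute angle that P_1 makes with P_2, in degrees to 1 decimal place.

MN = (5, 0, -5), MK = (8, 1, -13); a normal to P_1 is MN × MK = (5, 25, 5).
Using M: P_1 has equation 5x + 25y + 5z = -15.
P_2: n_1·r = n_1·H gives -x - 2z = -15.
cos θ = |n₁·n₂| / (|n₁||n₂|) = |-15| / (√675 · √5).
θ = arccos(0.25820) ≈ 75.0°.

75.0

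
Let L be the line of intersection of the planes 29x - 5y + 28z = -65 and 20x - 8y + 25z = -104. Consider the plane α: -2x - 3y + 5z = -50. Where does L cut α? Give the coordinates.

(3, 8, -4)

Direction of L: (29, -5, 28) × (20, -8, 25) = (99, -165, -132).
A point on L: solving the two plane equations with x = 9 gives (9, -2, -12).
Substitute r = (9, -2, -12) + t(99, -165, -132) into the plane: -72 + (-363)t = -50, so t = -2/33.
Intersection: (9, -2, -12) + (-2/33)·(99, -165, -132) = (3, 8, -4).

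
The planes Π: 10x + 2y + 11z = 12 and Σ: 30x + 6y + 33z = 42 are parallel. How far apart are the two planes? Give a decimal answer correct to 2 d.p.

Rescale Σ by 1/3: 10x + 2y + 11z = 14. Then distance = |12 − 14| / √225 ≈ 0.13.

0.13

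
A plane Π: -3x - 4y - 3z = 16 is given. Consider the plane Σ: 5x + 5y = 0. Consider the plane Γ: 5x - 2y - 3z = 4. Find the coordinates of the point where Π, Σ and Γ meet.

Solving the 3×3 linear system -3x - 4y - 3z = 16, 5x + 5y = 0, 5x - 2y - 3z = 4 (e.g. by elimination or Cramer's rule, determinant = 90) gives (-2, 2, -6).

(-2, 2, -6)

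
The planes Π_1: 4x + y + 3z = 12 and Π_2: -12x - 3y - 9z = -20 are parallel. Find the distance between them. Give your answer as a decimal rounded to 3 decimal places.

1.046

Rescale Π_2 by 1/(-3): 4x + y + 3z = 20/3. Then distance = |12 − (20/3)| / √26 ≈ 1.046.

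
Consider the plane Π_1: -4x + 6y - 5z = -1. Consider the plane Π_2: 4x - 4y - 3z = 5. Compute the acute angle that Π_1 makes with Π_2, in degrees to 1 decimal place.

cos θ = |n₁·n₂| / (|n₁||n₂|) = |-25| / (√77 · √41).
θ = arccos(0.44494) ≈ 63.6°.

63.6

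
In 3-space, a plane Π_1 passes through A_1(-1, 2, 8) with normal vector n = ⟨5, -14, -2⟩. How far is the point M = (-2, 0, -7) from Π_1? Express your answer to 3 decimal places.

Π_1: n·r = n·A_1 gives 5x - 14y - 2z = -49.
n·M − d = (5)·(-2) + (-14)·(0) + (-2)·(-7) − (-49) = 53; |n| = √225.
Distance = |53| / √225 = 53/√225 ≈ 3.533.

3.533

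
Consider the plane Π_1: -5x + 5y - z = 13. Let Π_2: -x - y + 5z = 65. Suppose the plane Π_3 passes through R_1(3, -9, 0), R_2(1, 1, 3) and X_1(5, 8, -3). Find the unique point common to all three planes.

(-5, 0, 12)

R_1R_2 = (-2, 10, 3), R_1X_1 = (2, 17, -3); a normal to Π_3 is R_1R_2 × R_1X_1 = (-81, 0, -54).
Using R_1: Π_3 has equation -81x - 54z = -243.
Solving the 3×3 linear system -5x + 5y - z = 13, -x - y + 5z = 65, -81x - 54z = -243 (e.g. by elimination or Cramer's rule, determinant = -2484) gives (-5, 0, 12).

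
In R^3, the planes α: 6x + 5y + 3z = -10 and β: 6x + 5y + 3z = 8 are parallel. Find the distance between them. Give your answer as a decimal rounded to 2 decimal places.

2.15

Same normal n = (6, 5, 3) with |n| = √70; distance = |-10 − 8| / |n| = 18/√70 ≈ 2.15.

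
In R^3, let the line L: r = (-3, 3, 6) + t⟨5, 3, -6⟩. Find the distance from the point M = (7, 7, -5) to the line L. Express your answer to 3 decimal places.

1.715

Taking (-3, 3, 6) on L with direction v = (5, 3, -6): w = M − (-3, 3, 6) = (10, 4, -11), and w × v = (9, 5, 10).
Distance = |w × v| / |v| = √206 / √70 ≈ 1.715.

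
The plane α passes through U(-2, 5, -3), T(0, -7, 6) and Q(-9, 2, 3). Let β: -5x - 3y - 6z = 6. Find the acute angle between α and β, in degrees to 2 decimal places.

UT = (2, -12, 9), UQ = (-7, -3, 6); a normal to α is UT × UQ = (-45, -75, -90).
Using U: α has equation -45x - 75y - 90z = -15.
cos θ = |n₁·n₂| / (|n₁||n₂|) = |990| / (√15750 · √70).
θ = arccos(0.94286) ≈ 19.46°.

19.46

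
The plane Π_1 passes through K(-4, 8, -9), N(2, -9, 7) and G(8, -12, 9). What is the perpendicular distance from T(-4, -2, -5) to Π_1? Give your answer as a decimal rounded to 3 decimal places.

4.213

KN = (6, -17, 16), KG = (12, -20, 18); a normal to Π_1 is KN × KG = (14, 84, 84).
Using K: Π_1 has equation 14x + 84y + 84z = -140.
n·T − d = (14)·(-4) + (84)·(-2) + (84)·(-5) − (-140) = -504; |n| = √14308.
Distance = |-504| / √14308 = 504/√14308 ≈ 4.213.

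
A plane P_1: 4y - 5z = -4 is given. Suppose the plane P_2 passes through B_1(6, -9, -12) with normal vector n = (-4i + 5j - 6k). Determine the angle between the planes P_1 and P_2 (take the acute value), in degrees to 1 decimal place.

P_2: n·r = n·B_1 gives -4x + 5y - 6z = 3.
cos θ = |n₁·n₂| / (|n₁||n₂|) = |50| / (√41 · √77).
θ = arccos(0.88988) ≈ 27.1°.

27.1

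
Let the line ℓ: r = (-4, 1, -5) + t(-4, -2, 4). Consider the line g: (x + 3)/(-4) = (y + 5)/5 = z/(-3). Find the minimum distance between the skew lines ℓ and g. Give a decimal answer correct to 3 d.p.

g has direction (-4, 5, -3) through (-3, -5, 0).
Common perpendicular direction n = (-4, -2, 4) × (-4, 5, -3) = (-14, -28, -28).
With w = (-3, -5, 0) − (-4, 1, -5) = (1, -6, 5), w · n = 14.
Distance = |w · n| / |n| = |14| / √1764 ≈ 0.333.

0.333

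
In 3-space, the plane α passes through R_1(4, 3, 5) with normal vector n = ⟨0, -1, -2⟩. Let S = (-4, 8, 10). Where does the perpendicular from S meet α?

α: n·r = n·R_1 gives -y - 2z = -13.
Foot = S − λn with λ = (n·S − d)/|n|² = (-28 − (-13))/5 = -3.
Foot = (-4, 8, 10) − (-3)·(0, -1, -2) = (-4, 5, 4).

(-4, 5, 4)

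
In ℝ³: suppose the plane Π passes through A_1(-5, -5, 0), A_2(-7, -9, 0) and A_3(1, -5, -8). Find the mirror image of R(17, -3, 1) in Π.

A_1A_2 = (-2, -4, 0), A_1A_3 = (6, 0, -8); a normal to Π is A_1A_2 × A_1A_3 = (32, -16, 24).
Using A_1: Π has equation 32x - 16y + 24z = -80.
λ = (n·R − d)/|n|² = (616 − (-80))/1856 = 3/8.
Reflection = R − 2λn = (17, -3, 1) − (3/4)·(32, -16, 24) = (-7, 9, -17).

(-7, 9, -17)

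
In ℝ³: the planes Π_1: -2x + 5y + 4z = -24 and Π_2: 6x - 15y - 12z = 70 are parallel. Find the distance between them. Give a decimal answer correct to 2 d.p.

Rescale Π_2 by 1/(-3): -2x + 5y + 4z = -70/3. Then distance = |-24 − (-70/3)| / √45 ≈ 0.10.

0.10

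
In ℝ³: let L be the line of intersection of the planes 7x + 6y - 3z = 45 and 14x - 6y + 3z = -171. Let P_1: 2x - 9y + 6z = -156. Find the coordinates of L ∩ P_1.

(-6, 10, -9)

Direction of L: (7, 6, -3) × (14, -6, 3) = (0, -63, -126).
A point on L: solving the two plane equations with y = 6 gives (-6, 6, -17).
Substitute r = (-6, 6, -17) + t(0, -63, -126) into the plane: -168 + (-189)t = -156, so t = -4/63.
Intersection: (-6, 6, -17) + (-4/63)·(0, -63, -126) = (-6, 10, -9).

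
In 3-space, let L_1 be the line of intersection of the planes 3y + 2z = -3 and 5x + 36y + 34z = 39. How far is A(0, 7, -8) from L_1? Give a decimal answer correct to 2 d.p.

Direction of L_1: (0, 3, 2) × (5, 36, 34) = (30, 10, -15).
A point on L_1: solving the two plane equations with x = 3 gives (3, -5, 6).
Taking (3, -5, 6) on L_1 with direction v = (30, 10, -15): w = A − (3, -5, 6) = (-3, 12, -14), and w × v = (-40, -465, -390).
Distance = |w × v| / |v| = √369925 / √1225 ≈ 17.38.

17.38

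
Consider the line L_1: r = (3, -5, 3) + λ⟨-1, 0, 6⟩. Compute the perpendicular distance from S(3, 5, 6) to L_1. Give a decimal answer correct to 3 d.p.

Taking (3, -5, 3) on L_1 with direction v = (-1, 0, 6): w = S − (3, -5, 3) = (0, 10, 3), and w × v = (60, -3, 10).
Distance = |w × v| / |v| = √3709 / √37 ≈ 10.012.

10.012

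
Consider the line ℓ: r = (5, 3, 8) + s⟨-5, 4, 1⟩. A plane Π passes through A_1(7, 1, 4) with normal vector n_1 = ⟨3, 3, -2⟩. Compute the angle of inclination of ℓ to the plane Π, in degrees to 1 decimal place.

Π: n_1·r = n_1·A_1 gives 3x + 3y - 2z = 16.
sin θ = |n·v| / (|n||v|) = |-5| / (√22 · √42) = 0.16449.
θ ≈ 9.5°.

9.5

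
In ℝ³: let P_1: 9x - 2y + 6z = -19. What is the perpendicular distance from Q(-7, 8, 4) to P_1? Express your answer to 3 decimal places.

3.273

n·Q − d = (9)·(-7) + (-2)·(8) + (6)·(4) − (-19) = -36; |n| = √121.
Distance = |-36| / √121 = 36/√121 ≈ 3.273.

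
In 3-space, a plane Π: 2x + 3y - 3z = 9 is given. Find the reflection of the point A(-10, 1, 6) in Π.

(-2, 13, -6)

λ = (n·A − d)/|n|² = (-35 − 9)/22 = -2.
Reflection = A − 2λn = (-10, 1, 6) − (-4)·(2, 3, -3) = (-2, 13, -6).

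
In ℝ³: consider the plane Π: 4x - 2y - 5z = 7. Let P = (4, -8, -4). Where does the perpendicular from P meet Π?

Foot = P − λn with λ = (n·P − d)/|n|² = (52 − 7)/45 = 1.
Foot = (4, -8, -4) − 1·(4, -2, -5) = (0, -6, 1).

(0, -6, 1)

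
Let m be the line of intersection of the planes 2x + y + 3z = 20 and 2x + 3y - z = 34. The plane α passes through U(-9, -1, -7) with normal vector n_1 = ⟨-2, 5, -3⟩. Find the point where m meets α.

(4, 9, 1)

Direction of m: (2, 1, 3) × (2, 3, -1) = (-10, 8, 4).
A point on m: solving the two plane equations with x = 14 gives (14, 1, -3).
α: n_1·r = n_1·U gives -2x + 5y - 3z = 34.
Substitute r = (14, 1, -3) + t(-10, 8, 4) into the plane: -14 + 48t = 34, so t = 1.
Intersection: (14, 1, -3) + 1·(-10, 8, 4) = (4, 9, 1).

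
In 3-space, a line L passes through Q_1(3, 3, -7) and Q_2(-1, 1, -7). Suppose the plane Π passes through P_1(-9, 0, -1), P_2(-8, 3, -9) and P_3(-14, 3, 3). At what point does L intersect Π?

A direction vector for L is Q_2 − Q_1 = (-4, -2, 0).
P_1P_2 = (1, 3, -8), P_1P_3 = (-5, 3, 4); a normal to Π is P_1P_2 × P_1P_3 = (36, 36, 18).
Using P_1: Π has equation 36x + 36y + 18z = -342.
Substitute r = (3, 3, -7) + t(-4, -2, 0) into the plane: 90 + (-216)t = -342, so t = 2.
Intersection: (3, 3, -7) + 2·(-4, -2, 0) = (-5, -1, -7).

(-5, -1, -7)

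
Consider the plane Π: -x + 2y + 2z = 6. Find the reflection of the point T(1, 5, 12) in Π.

λ = (n·T − d)/|n|² = (33 − 6)/9 = 3.
Reflection = T − 2λn = (1, 5, 12) − 6·(-1, 2, 2) = (7, -7, 0).

(7, -7, 0)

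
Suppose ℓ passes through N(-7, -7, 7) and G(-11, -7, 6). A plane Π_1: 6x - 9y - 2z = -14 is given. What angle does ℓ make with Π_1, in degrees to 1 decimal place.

A direction vector for ℓ is G − N = (-4, 0, -1).
sin θ = |n·v| / (|n||v|) = |-22| / (√121 · √17) = 0.48507.
θ ≈ 29.0°.

29.0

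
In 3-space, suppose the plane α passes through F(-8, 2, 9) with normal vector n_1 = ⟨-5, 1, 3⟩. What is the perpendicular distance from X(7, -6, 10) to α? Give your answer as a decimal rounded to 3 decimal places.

13.522

α: n_1·r = n_1·F gives -5x + y + 3z = 69.
n·X − d = (-5)·(7) + (1)·(-6) + (3)·(10) − 69 = -80; |n| = √35.
Distance = |-80| / √35 = 80/√35 ≈ 13.522.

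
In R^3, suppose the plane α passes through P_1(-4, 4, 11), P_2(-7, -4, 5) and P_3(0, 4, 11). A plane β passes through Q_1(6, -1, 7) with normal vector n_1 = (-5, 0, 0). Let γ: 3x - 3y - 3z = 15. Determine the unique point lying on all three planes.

(6, -4, 5)

P_1P_2 = (-3, -8, -6), P_1P_3 = (4, 0, 0); a normal to α is P_1P_2 × P_1P_3 = (0, -24, 32).
Using P_1: α has equation -24y + 32z = 256.
β: n_1·r = n_1·Q_1 gives -5x = -30.
Solving the 3×3 linear system -24y + 32z = 256, -5x = -30, 3x - 3y - 3z = 15 (e.g. by elimination or Cramer's rule, determinant = 840) gives (6, -4, 5).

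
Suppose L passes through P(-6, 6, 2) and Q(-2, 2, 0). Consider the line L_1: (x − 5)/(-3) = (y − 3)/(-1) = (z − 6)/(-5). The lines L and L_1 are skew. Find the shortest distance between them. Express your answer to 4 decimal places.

1.5801

A direction vector for L is Q − P = (4, -4, -2).
L_1 has direction (-3, -1, -5) through (5, 3, 6).
Common perpendicular direction n = (4, -4, -2) × (-3, -1, -5) = (18, 26, -16).
With w = (5, 3, 6) − (-6, 6, 2) = (11, -3, 4), w · n = 56.
Distance = |w · n| / |n| = |56| / √1256 ≈ 1.5801.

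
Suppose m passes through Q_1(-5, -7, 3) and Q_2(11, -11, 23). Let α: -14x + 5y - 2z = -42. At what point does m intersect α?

A direction vector for m is Q_2 − Q_1 = (16, -4, 20).
Substitute r = (-5, -7, 3) + t(16, -4, 20) into the plane: 29 + (-284)t = -42, so t = 1/4.
Intersection: (-5, -7, 3) + (1/4)·(16, -4, 20) = (-1, -8, 8).

(-1, -8, 8)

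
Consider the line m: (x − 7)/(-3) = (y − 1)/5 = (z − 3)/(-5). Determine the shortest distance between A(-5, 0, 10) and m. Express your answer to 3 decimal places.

m has direction (-3, 5, -5) through (7, 1, 3).
Taking (7, 1, 3) on m with direction v = (-3, 5, -5): w = A − (7, 1, 3) = (-12, -1, 7), and w × v = (-30, -81, -63).
Distance = |w × v| / |v| = √11430 / √59 ≈ 13.919.

13.919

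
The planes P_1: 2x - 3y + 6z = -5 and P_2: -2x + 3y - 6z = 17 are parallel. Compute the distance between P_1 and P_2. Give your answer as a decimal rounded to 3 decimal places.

1.714

Rescale P_2 by 1/(-1): 2x - 3y + 6z = -17. Then distance = |-5 − (-17)| / √49 ≈ 1.714.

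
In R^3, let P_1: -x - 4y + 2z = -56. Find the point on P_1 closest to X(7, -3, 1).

(10, 9, -5)

Foot = X − λn with λ = (n·X − d)/|n|² = (7 − (-56))/21 = 3.
Foot = (7, -3, 1) − 3·(-1, -4, 2) = (10, 9, -5).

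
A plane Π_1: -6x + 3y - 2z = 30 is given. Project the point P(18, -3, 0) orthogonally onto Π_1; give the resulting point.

Foot = P − λn with λ = (n·P − d)/|n|² = (-117 − 30)/49 = -3.
Foot = (18, -3, 0) − (-3)·(-6, 3, -2) = (0, 6, -6).

(0, 6, -6)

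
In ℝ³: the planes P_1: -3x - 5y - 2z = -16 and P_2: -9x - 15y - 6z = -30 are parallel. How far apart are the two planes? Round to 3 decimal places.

0.973

Rescale P_2 by 1/3: -3x - 5y - 2z = -10. Then distance = |-16 − (-10)| / √38 ≈ 0.973.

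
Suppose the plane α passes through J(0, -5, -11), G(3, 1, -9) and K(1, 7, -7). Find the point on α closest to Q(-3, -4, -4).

(-3, -2, -10)

JG = (3, 6, 2), JK = (1, 12, 4); a normal to α is JG × JK = (0, -10, 30).
Using J: α has equation -10y + 30z = -280.
Foot = Q − λn with λ = (n·Q − d)/|n|² = (-80 − (-280))/1000 = 1/5.
Foot = (-3, -4, -4) − (1/5)·(0, -10, 30) = (-3, -2, -10).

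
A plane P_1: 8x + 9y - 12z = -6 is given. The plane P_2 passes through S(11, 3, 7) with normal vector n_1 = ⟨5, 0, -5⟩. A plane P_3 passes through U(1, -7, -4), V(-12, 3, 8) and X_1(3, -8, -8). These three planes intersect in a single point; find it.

(0, -6, -4)

P_2: n_1·r = n_1·S gives 5x - 5z = 20.
UV = (-13, 10, 12), UX_1 = (2, -1, -4); a normal to P_3 is UV × UX_1 = (-28, -28, -7).
Using U: P_3 has equation -28x - 28y - 7z = 196.
Solving the 3×3 linear system 8x + 9y - 12z = -6, 5x - 5z = 20, -28x - 28y - 7z = 196 (e.g. by elimination or Cramer's rule, determinant = 2135) gives (0, -6, -4).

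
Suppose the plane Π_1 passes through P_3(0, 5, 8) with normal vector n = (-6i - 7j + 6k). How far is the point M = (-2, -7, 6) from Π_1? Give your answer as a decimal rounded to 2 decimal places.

7.64

Π_1: n·r = n·P_3 gives -6x - 7y + 6z = 13.
n·M − d = (-6)·(-2) + (-7)·(-7) + (6)·(6) − 13 = 84; |n| = √121.
Distance = |84| / √121 = 84/√121 ≈ 7.64.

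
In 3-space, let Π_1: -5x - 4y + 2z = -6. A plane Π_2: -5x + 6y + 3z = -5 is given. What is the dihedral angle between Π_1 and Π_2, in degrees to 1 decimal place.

82.8

cos θ = |n₁·n₂| / (|n₁||n₂|) = |7| / (√45 · √70).
θ = arccos(0.12472) ≈ 82.8°.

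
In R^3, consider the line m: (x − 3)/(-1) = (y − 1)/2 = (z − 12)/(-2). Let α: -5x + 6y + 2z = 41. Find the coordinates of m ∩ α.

(1, 5, 8)

m has direction (-1, 2, -2) through (3, 1, 12).
Substitute r = (3, 1, 12) + t(-1, 2, -2) into the plane: 15 + 13t = 41, so t = 2.
Intersection: (3, 1, 12) + 2·(-1, 2, -2) = (1, 5, 8).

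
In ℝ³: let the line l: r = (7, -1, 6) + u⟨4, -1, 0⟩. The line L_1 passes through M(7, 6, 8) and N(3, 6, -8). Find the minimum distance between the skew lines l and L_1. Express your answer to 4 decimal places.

6.6575

A direction vector for L_1 is N − M = (-4, 0, -16).
Common perpendicular direction n = (4, -1, 0) × (-4, 0, -16) = (16, 64, -4).
With w = (7, 6, 8) − (7, -1, 6) = (0, 7, 2), w · n = 440.
Distance = |w · n| / |n| = |440| / √4368 ≈ 6.6575.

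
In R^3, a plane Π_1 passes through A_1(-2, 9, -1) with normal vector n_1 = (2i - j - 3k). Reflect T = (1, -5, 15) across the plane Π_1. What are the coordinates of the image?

Π_1: n_1·r = n_1·A_1 gives 2x - y - 3z = -10.
λ = (n·T − d)/|n|² = (-38 − (-10))/14 = -2.
Reflection = T − 2λn = (1, -5, 15) − (-4)·(2, -1, -3) = (9, -9, 3).

(9, -9, 3)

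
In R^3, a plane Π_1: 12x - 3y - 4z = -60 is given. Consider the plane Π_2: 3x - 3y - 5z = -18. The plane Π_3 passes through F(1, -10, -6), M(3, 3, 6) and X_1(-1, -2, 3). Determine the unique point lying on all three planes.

FM = (2, 13, 12), FX_1 = (-2, 8, 9); a normal to Π_3 is FM × FX_1 = (21, -42, 42).
Using F: Π_3 has equation 21x - 42y + 42z = 189.
Solving the 3×3 linear system 12x - 3y - 4z = -60, 3x - 3y - 5z = -18, 21x - 42y + 42z = 189 (e.g. by elimination or Cramer's rule, determinant = -3087) gives (-5, -4, 3).

(-5, -4, 3)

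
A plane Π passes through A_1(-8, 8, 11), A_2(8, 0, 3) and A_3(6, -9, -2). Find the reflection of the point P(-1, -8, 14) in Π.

(-5, 4, -6)

A_1A_2 = (16, -8, -8), A_1A_3 = (14, -17, -13); a normal to Π is A_1A_2 × A_1A_3 = (-32, 96, -160).
Using A_1: Π has equation -32x + 96y - 160z = -736.
λ = (n·P − d)/|n|² = (-2976 − (-736))/35840 = -1/16.
Reflection = P − 2λn = (-1, -8, 14) − (-1/8)·(-32, 96, -160) = (-5, 4, -6).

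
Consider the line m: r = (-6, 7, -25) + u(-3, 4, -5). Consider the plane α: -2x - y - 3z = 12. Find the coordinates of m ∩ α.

Substitute r = (-6, 7, -25) + t(-3, 4, -5) into the plane: 80 + 17t = 12, so t = -4.
Intersection: (-6, 7, -25) + (-4)·(-3, 4, -5) = (6, -9, -5).

(6, -9, -5)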